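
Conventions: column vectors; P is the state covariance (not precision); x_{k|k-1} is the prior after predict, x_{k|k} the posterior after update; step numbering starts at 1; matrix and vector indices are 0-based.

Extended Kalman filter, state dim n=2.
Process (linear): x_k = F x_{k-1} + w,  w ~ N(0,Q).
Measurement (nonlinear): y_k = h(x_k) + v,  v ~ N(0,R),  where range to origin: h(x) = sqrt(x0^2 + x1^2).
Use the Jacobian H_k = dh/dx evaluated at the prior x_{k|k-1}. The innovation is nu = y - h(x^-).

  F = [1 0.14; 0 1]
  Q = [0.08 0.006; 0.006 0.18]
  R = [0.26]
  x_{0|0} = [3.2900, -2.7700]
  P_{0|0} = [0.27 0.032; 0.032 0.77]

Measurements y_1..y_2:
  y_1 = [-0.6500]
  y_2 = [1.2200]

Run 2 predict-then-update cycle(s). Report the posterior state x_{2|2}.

step 1: x^-=[2.9022, -2.7700]  P^-=[0.3741 0.1458; 0.1458 0.9500]  H_jac=[0.7234 -0.6904]  S=[0.7630]  K=[0.2227; -0.7215]  nu=[-4.6619]  x^+=[1.8639, 0.5934]  P^+=[0.3362 0.2684; 0.2684 0.5529]
step 2: x^-=[1.9470, 0.5934]  P^-=[0.5022 0.3518; 0.3518 0.7329]  H_jac=[0.9566 0.2915]  S=[0.9780]  K=[0.5960; 0.5625]  nu=[-0.8154]  x^+=[1.4610, 0.1347]  P^+=[0.1547 0.0239; 0.0239 0.4234]

x_post = [1.4610, 0.1347]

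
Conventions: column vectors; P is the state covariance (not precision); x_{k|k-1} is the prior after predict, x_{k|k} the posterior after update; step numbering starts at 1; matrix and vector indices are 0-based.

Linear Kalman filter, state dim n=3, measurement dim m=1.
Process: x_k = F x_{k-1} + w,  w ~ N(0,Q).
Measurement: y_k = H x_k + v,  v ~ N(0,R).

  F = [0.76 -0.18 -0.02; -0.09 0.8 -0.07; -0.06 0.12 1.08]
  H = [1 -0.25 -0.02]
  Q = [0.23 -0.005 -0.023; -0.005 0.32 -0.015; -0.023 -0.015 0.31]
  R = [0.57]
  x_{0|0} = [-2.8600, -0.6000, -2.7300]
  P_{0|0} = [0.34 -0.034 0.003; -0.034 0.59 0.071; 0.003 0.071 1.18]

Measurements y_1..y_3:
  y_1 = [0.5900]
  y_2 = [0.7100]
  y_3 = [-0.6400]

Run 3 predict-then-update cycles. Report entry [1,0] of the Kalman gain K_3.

K[1,0] = -0.2745

step 1: x^-=[-2.0110, -0.0315, -2.8488]  P^-=[0.4557 -0.1332 -0.0917; -0.1332 0.7031 0.0167; -0.0917 0.0167 1.7146]  S=[1.1408]  K=[0.4303; -0.2711; -0.1141]  nu=[2.5361]  x^+=[-0.9198, -0.7191, -3.1382]  P^+=[0.2445 -0.0001 -0.0357; -0.0001 0.6193 -0.0186; -0.0357 -0.0186 1.6997]
step 2: x^-=[-0.5068, -0.2729, -3.4204]  P^-=[0.3930 -0.1067 -0.1099; -0.1067 0.7283 -0.0953; -0.1099 -0.0953 2.3022]  S=[1.0662]  K=[0.3956; -0.2690; -0.1240]  nu=[1.0802]  x^+=[-0.0795, -0.5635, -3.5543]  P^+=[0.2261 0.0068 -0.0577; 0.0068 0.6511 -0.1308; -0.0577 -0.1308 2.2858]
step 3: x^-=[0.1121, -0.1948, -3.9015]  P^-=[0.3815 -0.1034 -0.1177; -0.1034 0.7627 -0.2311; -0.1177 -0.2311 2.9598]  S=[1.0545]  K=[0.3886; -0.2745; -0.1130]  nu=[-0.8789]  x^+=[-0.2294, 0.0464, -3.8022]  P^+=[0.2223 0.0091 -0.0714; 0.0091 0.6833 -0.2638; -0.0714 -0.2638 2.9463]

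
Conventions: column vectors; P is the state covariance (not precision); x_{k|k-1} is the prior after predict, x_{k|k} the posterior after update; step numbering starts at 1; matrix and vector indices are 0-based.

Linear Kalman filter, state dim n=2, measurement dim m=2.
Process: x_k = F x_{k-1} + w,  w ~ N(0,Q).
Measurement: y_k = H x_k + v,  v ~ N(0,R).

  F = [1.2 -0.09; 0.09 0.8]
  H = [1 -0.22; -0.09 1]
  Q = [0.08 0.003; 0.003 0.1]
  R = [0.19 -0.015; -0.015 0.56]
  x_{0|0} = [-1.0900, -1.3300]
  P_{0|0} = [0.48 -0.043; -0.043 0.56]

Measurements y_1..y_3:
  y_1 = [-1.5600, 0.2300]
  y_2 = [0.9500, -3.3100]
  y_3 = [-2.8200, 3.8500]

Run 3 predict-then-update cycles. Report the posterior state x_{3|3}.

step 1: x^-=[-1.1883, -1.1621]  P^-=[0.7850 -0.0264; -0.0264 0.4561]  S=[1.0087 -0.2129; -0.2129 1.0272]  K=[0.7990 0.0711; -0.0329 0.4395]  nu=[-0.6274, 1.2852]  x^+=[-1.5982, -0.5766]  P^+=[0.1600 0.0423; 0.0423 0.2504]
step 2: x^-=[-1.8659, -0.6051]  P^-=[0.3034 0.0425; 0.0425 0.2677]  S=[0.4876 -0.0579; -0.0579 0.8225]  K=[0.6102 0.0614; 0.0045 0.3211]  nu=[2.6828, -2.8728]  x^+=[-0.4051, -1.5156]  P^+=[0.1230 0.0363; 0.0363 0.1830]
step 3: x^-=[-0.3497, -1.2490]  P^-=[0.2508 0.0377; 0.0377 0.2233]  S=[0.4350 -0.0483; -0.0483 0.7786]  K=[0.5635 0.0543; 0.0050 0.2828]  nu=[-2.7450, 5.0675]  x^+=[-1.6211, 0.1705]  P^+=[0.1133 0.0322; 0.0322 0.1612]

x_post = [-1.6211, 0.1705]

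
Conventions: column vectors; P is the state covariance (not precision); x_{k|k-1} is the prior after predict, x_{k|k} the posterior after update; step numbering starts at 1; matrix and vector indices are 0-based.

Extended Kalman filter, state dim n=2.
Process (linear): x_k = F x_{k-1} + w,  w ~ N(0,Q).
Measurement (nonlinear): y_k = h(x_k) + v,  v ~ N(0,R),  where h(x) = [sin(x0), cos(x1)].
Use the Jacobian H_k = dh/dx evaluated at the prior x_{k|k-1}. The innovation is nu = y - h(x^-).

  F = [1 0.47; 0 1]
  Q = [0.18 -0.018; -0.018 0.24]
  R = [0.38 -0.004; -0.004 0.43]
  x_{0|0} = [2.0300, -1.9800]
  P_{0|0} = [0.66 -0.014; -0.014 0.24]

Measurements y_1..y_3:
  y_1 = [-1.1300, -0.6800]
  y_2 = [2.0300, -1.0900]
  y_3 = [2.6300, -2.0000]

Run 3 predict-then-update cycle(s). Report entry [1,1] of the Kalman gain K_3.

step 1: x^-=[1.0994, -1.9800]  P^-=[0.8799 0.0808; 0.0808 0.4800]  H_jac=[0.4541 0.0000; 0.0000 0.9174]  S=[0.5615 0.0297; 0.0297 0.8340]  K=[0.7083 0.0637; 0.0375 0.5267]  nu=[-2.0209, -0.2821]  x^+=[-0.3500, -2.2044]  P^+=[0.5921 0.0268; 0.0268 0.2467]
step 2: x^-=[-1.3861, -2.2044]  P^-=[0.8518 0.1247; 0.1247 0.4867]  H_jac=[0.1837 0.0000; 0.0000 0.8059]  S=[0.4087 0.0145; 0.0145 0.7461]  K=[0.3782 0.1274; 0.0375 0.5250]  nu=[3.0130, -0.4979]  x^+=[-0.3099, -2.3529]  P^+=[0.7798 0.0661; 0.0661 0.2799]
step 3: x^-=[-1.4157, -2.3529]  P^-=[1.0838 0.1797; 0.1797 0.5199]  H_jac=[0.1544 0.0000; 0.0000 0.7094]  S=[0.4058 0.0157; 0.0157 0.6917]  K=[0.4056 0.1751; 0.0478 0.5322]  nu=[3.6180, -1.2952]  x^+=[-0.1749, -2.8693]  P^+=[0.9935 0.1038; 0.1038 0.3223]

K[1,1] = 0.5322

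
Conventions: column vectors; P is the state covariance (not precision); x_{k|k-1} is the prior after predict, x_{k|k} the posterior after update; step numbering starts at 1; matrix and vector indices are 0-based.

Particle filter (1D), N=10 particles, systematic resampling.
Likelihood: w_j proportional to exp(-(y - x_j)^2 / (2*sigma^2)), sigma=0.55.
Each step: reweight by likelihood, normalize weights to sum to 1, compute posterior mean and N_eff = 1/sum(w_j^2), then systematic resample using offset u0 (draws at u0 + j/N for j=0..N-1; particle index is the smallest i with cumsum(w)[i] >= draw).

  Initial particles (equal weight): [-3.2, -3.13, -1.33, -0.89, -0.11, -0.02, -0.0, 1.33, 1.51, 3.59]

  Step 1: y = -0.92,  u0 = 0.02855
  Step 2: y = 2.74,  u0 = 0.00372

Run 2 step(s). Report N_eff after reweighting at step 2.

step 1: w=[0.0001, 0.0001, 0.2909, 0.3835, 0.1298, 0.1007, 0.0948, 0.0001, 0.0000, 0.0000]  mean=-0.7449  Neff=3.7361  idx=[2, 2, 2, 3, 3, 3, 3, 4, 5, 6]
step 2: w=[0.0000, 0.0000, 0.0000, 0.0000, 0.0000, 0.0000, 0.0000, 0.1648, 0.3797, 0.4554]  mean=-0.0259  Neff=2.6408  idx=[7, 7, 8, 8, 8, 8, 9, 9, 9, 9]

N_eff = 2.6408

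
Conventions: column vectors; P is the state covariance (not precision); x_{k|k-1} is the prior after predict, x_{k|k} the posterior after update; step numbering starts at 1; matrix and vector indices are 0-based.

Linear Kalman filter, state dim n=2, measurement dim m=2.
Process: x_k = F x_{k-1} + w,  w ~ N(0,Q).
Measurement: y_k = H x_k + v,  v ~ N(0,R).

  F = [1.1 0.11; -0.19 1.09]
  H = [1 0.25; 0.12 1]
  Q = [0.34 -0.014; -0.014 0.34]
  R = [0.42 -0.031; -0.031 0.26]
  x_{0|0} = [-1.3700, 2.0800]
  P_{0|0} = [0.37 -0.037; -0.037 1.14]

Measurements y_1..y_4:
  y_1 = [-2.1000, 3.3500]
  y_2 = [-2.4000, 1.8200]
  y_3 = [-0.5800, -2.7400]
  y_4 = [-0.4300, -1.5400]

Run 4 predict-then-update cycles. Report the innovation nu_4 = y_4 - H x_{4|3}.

step 1: x^-=[-1.2782, 2.5275]  P^-=[0.7925 0.0018; 0.0018 1.7231]  S=[1.3211 0.4967; 0.4967 1.9950]  K=[0.6421 -0.1113; 0.0029 0.8631]  nu=[-1.4537, 0.9759]  x^+=[-2.3202, 3.3656]  P^+=[0.2942 -0.0841; -0.0841 0.2344]
step 2: x^-=[-2.1820, 4.1093]  P^-=[0.6784 -0.1465; -0.1465 0.6640]  S=[1.0667 0.0655; 0.0655 0.8986]  K=[0.6089 -0.1168; -0.0260 0.7212]  nu=[-1.2453, -2.0275]  x^+=[-2.7034, 2.6794]  P^+=[0.2801 -0.0829; -0.0829 0.1983]
step 3: x^-=[-2.6790, 3.4342]  P^-=[0.6612 -0.1464; -0.1464 0.6200]  S=[1.0468 0.0526; 0.0526 0.8544]  K=[0.6025 -0.1155; -0.0273 0.7068]  nu=[1.2404, -5.8527]  x^+=[-1.2554, -0.7362]  P^+=[0.2771 -0.0820; -0.0820 0.1944]
step 4: x^-=[-1.4620, -0.5639]  P^-=[0.6578 -0.1452; -0.1452 0.6150]  S=[1.0437 0.0522; 0.0522 0.8496]  K=[0.6013 -0.1149; -0.0270 0.7050]  nu=[1.1730, -0.8006]  x^+=[-0.6647, -1.1601]  P^+=[0.2765 -0.0817; -0.0817 0.1939]

innov = [1.1730, -0.8006]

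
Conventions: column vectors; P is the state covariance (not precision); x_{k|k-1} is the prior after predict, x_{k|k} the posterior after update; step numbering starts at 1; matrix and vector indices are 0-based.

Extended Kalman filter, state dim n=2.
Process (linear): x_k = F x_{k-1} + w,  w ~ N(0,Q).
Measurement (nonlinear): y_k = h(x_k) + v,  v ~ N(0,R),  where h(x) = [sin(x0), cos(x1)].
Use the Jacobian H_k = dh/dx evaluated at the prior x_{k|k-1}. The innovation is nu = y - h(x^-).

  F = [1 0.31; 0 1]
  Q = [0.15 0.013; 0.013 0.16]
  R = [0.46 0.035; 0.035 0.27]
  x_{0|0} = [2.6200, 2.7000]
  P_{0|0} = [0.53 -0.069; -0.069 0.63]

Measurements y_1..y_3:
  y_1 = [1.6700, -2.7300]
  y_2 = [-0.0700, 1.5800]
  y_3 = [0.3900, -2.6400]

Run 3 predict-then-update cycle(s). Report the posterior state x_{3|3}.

step 1: x^-=[3.4570, 2.7000]  P^-=[0.6978 0.1393; 0.1393 0.7900]  H_jac=[-0.9507 0.0000; 0.0000 -0.4274]  S=[1.0906 0.0916; 0.0916 0.4143]  K=[-0.6074 -0.0094; -0.0540 -0.8030]  nu=[1.9802, -1.8259]  x^+=[2.2713, 4.0593]  P^+=[0.2943 0.0557; 0.0557 0.5117]
step 2: x^-=[3.5297, 4.0593]  P^-=[0.5280 0.2273; 0.2273 0.6717]  H_jac=[-0.9256 0.0000; 0.0000 0.7942]  S=[0.9123 -0.1321; -0.1321 0.6937]  K=[-0.5121 0.1627; -0.1226 0.7457]  nu=[0.3085, 2.1876]  x^+=[3.7278, 5.6528]  P^+=[0.2483 0.0328; 0.0328 0.2481]
step 3: x^-=[5.4801, 5.6528]  P^-=[0.4425 0.1227; 0.1227 0.4081]  H_jac=[0.6945 0.0000; 0.0000 0.5895]  S=[0.6734 0.0852; 0.0852 0.4118]  K=[0.4458 0.0833; 0.0540 0.5730]  nu=[1.1095, -3.4478]  x^+=[5.6874, 3.7372]  P^+=[0.2995 0.0646; 0.0646 0.2657]

x_post = [5.6874, 3.7372]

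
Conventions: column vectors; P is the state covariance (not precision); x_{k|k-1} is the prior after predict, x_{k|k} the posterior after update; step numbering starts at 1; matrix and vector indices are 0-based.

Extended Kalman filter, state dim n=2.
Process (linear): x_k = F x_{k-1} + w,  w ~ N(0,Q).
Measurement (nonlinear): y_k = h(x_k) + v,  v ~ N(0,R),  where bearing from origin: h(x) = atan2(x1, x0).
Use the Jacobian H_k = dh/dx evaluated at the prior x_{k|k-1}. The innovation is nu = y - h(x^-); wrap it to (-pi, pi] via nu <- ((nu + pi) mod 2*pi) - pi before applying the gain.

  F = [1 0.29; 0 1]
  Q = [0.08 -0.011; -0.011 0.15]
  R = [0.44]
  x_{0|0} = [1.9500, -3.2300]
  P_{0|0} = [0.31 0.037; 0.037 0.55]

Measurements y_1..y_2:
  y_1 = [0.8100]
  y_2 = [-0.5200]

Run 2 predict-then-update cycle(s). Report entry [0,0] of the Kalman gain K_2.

K[0,0] = 0.4558

step 1: x^-=[1.0133, -3.2300]  P^-=[0.4577 0.1855; 0.1855 0.7000]  H_jac=[0.2819 0.0884]  S=[0.4911]  K=[0.2961; 0.2325]  nu=[2.0768]  x^+=[1.6283, -2.7471]  P^+=[0.4147 0.1517; 0.1517 0.6735]
step 2: x^-=[0.8316, -2.7471]  P^-=[0.6393 0.3360; 0.3360 0.8235]  H_jac=[0.3335 0.1009]  S=[0.5421]  K=[0.4558; 0.3600]  nu=[0.7569]  x^+=[1.1766, -2.4746]  P^+=[0.5267 0.2470; 0.2470 0.7532]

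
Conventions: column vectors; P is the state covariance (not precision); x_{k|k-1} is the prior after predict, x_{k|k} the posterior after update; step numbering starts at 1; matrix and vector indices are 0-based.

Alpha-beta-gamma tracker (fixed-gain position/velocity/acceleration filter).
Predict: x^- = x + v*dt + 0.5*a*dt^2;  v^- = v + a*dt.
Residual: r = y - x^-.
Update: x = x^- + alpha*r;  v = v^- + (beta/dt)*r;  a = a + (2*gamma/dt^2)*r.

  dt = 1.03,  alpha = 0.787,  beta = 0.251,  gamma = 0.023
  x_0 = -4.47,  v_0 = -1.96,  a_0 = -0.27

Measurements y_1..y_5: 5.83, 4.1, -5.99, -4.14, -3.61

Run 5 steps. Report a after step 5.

step 1: x_pred=-6.6320  r=12.4620  x^+=3.1756  v^+=0.7988  a^+=0.2703
step 2: x_pred=4.1417  r=-0.0417  x^+=4.1089  v^+=1.0671  a^+=0.2685
step 3: x_pred=5.3504  r=-11.3404  x^+=-3.5745  v^+=-1.4199  a^+=-0.2232
step 4: x_pred=-5.1554  r=1.0154  x^+=-4.3563  v^+=-1.4023  a^+=-0.1792
step 5: x_pred=-5.8957  r=2.2857  x^+=-4.0969  v^+=-1.0299  a^+=-0.0800

a_post = -0.0800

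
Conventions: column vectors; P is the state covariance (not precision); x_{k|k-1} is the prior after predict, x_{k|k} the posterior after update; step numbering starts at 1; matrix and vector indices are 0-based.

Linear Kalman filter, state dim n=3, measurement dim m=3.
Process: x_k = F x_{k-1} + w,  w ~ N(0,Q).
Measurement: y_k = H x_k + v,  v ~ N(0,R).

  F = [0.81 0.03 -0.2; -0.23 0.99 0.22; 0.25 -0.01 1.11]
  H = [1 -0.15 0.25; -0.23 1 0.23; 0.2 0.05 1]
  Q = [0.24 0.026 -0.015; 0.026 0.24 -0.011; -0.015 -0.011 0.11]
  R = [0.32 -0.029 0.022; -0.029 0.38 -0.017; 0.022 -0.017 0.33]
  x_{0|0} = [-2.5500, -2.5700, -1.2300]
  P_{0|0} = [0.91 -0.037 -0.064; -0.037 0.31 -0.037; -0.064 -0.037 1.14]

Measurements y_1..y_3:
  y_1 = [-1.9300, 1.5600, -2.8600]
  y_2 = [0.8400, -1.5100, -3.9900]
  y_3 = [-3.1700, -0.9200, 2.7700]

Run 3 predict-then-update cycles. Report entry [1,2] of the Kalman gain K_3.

K[1,2] = -0.0341

step 1: x^-=[-1.8966, -2.2284, -1.9771]  P^-=[0.9023 -0.2212 -0.1395; -0.2212 0.6544 0.1750; -0.1395 0.1750 1.5370]  S=[1.3166 -0.4615 0.4068; -0.4615 1.3604 0.4887; 0.4068 0.4887 1.8620]  K=[0.7021 -0.0565 -0.1225; 0.0132 0.5763 -0.0663; -0.0397 0.1133 0.7941]  nu=[0.1266, 3.8069, -0.3922]  x^+=[-1.9749, -0.0068, -1.8621]  P^+=[0.2476 0.0345 -0.0753; 0.0345 0.2392 -0.0503; -0.0753 -0.0503 0.2768]
step 2: x^-=[-1.2275, 0.0378, -2.5606]  P^-=[0.4404 -0.0050 -0.0921; -0.0050 0.4710 0.0086; -0.0921 0.0086 0.4257]  S=[0.7524 -0.1957 0.1150; -0.1957 0.9128 0.1089; 0.1150 0.1089 0.7385]  K=[0.5682 -0.0067 -0.0933; 0.0482 0.5350 -0.0443; -0.0503 0.0634 0.5507]  nu=[2.7133, -1.2412, -1.1858]  x^+=[0.4332, -0.4430, -3.4288]  P^+=[0.2016 0.0428 -0.0606; 0.0428 0.2222 -0.0423; -0.0606 -0.0423 0.1938]
step 3: x^-=[1.0234, -1.2926, -3.6932]  P^-=[0.4024 0.0151 -0.0703; 0.0151 0.4461 -0.0010; -0.0703 -0.0010 0.3284]  S=[0.7134 -0.1663 0.1079; -0.1663 0.8647 0.0771; 0.1079 0.0771 0.6478]  K=[0.5485 0.0039 -0.0749; 0.0546 0.5251 -0.0341; -0.0444 0.0530 0.4864]  nu=[-3.4640, 1.4574, 6.3232]  x^+=[-1.3447, -0.9318, -0.3868]  P^+=[0.1937 0.0438 -0.0537; 0.0438 0.2175 -0.0386; -0.0537 -0.0386 0.1713]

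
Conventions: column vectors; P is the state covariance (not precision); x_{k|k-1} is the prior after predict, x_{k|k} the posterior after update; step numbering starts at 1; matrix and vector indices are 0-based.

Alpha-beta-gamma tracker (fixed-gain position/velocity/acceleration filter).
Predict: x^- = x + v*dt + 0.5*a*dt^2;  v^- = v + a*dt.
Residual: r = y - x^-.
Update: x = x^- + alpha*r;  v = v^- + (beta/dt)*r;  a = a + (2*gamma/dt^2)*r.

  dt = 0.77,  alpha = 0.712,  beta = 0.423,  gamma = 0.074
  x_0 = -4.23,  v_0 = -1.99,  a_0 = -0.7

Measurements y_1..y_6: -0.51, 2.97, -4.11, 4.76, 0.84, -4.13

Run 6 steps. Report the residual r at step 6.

step 1: x_pred=-5.9698  r=5.4598  x^+=-2.0824  v^+=0.4704  a^+=0.6629
step 2: x_pred=-1.5237  r=4.4937  x^+=1.6758  v^+=3.4494  a^+=1.7846
step 3: x_pred=4.8609  r=-8.9709  x^+=-1.5264  v^+=-0.1046  a^+=-0.4547
step 4: x_pred=-1.7417  r=6.5017  x^+=2.8875  v^+=3.1170  a^+=1.1683
step 5: x_pred=5.6339  r=-4.7939  x^+=2.2206  v^+=1.3830  a^+=-0.0284
step 6: x_pred=3.2771  r=-7.4071  x^+=-1.9967  v^+=-2.7080  a^+=-1.8774

resid = -7.4071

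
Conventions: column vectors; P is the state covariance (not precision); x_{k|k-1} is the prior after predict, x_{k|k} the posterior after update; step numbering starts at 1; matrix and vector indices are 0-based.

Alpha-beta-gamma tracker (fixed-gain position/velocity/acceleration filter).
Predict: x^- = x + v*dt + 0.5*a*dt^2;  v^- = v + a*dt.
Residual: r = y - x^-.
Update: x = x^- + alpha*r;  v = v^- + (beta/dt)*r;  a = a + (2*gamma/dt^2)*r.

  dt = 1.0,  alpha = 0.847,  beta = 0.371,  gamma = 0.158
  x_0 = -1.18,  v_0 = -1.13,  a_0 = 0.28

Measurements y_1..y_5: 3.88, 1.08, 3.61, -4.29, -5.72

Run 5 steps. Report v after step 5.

v_post = -3.9260

step 1: x_pred=-2.1700  r=6.0500  x^+=2.9543  v^+=1.3945  a^+=2.1918
step 2: x_pred=5.4448  r=-4.3648  x^+=1.7478  v^+=1.9670  a^+=0.8125
step 3: x_pred=4.1211  r=-0.5111  x^+=3.6882  v^+=2.5899  a^+=0.6510
step 4: x_pred=6.6036  r=-10.8936  x^+=-2.6233  v^+=-0.8006  a^+=-2.7914
step 5: x_pred=-4.8196  r=-0.9004  x^+=-5.5822  v^+=-3.9260  a^+=-3.0759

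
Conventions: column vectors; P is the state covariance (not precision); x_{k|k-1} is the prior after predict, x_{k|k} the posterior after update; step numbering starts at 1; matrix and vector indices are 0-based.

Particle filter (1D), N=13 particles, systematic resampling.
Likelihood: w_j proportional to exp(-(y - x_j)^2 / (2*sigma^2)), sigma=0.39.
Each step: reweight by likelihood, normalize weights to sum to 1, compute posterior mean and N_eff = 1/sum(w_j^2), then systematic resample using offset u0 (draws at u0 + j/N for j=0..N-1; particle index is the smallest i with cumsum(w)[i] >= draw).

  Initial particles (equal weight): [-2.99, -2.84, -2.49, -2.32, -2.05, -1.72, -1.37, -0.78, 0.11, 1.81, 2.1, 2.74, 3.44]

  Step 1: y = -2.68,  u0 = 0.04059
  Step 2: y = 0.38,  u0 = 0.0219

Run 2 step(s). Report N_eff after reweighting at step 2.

step 1: w=[0.2076, 0.2617, 0.2528, 0.1859, 0.0772, 0.0138, 0.0010, 0.0000, 0.0000, 0.0000, 0.0000, 0.0000, 0.0000]  mean=-2.6081  Neff=4.6251  idx=[0, 0, 0, 1, 1, 1, 2, 2, 2, 3, 3, 3, 4]
step 2: w=[0.0000, 0.0000, 0.0000, 0.0000, 0.0000, 0.0000, 0.0005, 0.0005, 0.0005, 0.0102, 0.0102, 0.0102, 0.9680]  mean=-2.0589  Neff=1.0667  idx=[11, 12, 12, 12, 12, 12, 12, 12, 12, 12, 12, 12, 12]

N_eff = 1.0667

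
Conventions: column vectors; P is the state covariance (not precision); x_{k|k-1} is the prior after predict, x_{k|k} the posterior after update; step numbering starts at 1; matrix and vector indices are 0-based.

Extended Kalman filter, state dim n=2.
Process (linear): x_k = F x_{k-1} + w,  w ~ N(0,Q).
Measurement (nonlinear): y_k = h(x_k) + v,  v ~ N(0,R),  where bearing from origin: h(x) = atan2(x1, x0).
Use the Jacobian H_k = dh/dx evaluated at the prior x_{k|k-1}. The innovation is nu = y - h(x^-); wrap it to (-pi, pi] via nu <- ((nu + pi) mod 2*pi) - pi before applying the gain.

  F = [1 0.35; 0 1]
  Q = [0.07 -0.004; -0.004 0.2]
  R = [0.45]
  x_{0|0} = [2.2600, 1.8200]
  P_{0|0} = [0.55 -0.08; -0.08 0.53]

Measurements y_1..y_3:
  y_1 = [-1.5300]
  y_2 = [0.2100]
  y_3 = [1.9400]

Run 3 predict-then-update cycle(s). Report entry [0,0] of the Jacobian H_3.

H_jac[0,0] = -0.0645

step 1: x^-=[2.8970, 1.8200]  P^-=[0.6289 0.1015; 0.1015 0.7300]  H_jac=[-0.1555 0.2475]  S=[0.5021]  K=[-0.1447; 0.3284]  nu=[-2.0909]  x^+=[3.1996, 1.1333]  P^+=[0.6184 0.1254; 0.1254 0.6758]
step 2: x^-=[3.5963, 1.1333]  P^-=[0.8590 0.3579; 0.3579 0.8758]  H_jac=[-0.0797 0.2529]  S=[0.4971]  K=[0.0444; 0.3883]  nu=[-0.0953]  x^+=[3.5921, 1.0963]  P^+=[0.8580 0.3493; 0.3493 0.8009]
step 3: x^-=[3.9758, 1.0963]  P^-=[1.2706 0.6257; 0.6257 1.0009]  H_jac=[-0.0645 0.2337]  S=[0.4911]  K=[0.1310; 0.3943]  nu=[1.6709]  x^+=[4.1947, 1.7551]  P^+=[1.2622 0.6003; 0.6003 0.9246]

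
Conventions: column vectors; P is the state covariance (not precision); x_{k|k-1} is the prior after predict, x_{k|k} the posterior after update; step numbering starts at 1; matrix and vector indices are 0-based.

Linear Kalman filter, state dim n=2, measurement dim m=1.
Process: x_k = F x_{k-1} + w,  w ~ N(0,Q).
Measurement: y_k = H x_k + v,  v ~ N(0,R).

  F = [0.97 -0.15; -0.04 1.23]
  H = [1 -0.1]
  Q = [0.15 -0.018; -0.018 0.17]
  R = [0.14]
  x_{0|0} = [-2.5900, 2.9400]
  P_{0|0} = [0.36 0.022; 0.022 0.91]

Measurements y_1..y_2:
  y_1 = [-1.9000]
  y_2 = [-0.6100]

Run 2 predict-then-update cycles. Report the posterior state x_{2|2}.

step 1: x^-=[-2.9533, 3.7198]  P^-=[0.5028 -0.1735; -0.1735 1.5452]  S=[0.6929]  K=[0.7506; -0.4733]  nu=[1.4253]  x^+=[-1.8834, 3.0452]  P^+=[0.1124 0.0727; 0.0727 1.3899]
step 2: x^-=[-2.2837, 3.8209]  P^-=[0.2658 -0.1916; -0.1916 2.2658]  S=[0.4668]  K=[0.6105; -0.8958]  nu=[2.0558]  x^+=[-1.0286, 1.9793]  P^+=[0.0918 0.0637; 0.0637 1.8912]

x_post = [-1.0286, 1.9793]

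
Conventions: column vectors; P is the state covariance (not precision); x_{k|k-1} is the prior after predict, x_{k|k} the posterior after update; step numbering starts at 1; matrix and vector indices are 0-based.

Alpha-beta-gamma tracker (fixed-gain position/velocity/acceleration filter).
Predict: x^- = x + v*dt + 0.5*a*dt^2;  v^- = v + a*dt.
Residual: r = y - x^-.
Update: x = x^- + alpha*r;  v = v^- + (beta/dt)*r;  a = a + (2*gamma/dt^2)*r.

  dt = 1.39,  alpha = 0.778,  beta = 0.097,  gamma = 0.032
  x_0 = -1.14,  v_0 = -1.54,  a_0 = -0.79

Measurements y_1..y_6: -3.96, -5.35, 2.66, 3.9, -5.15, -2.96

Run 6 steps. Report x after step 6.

step 1: x_pred=-4.0438  r=0.0838  x^+=-3.9786  v^+=-2.6323  a^+=-0.7872
step 2: x_pred=-8.3979  r=3.0479  x^+=-6.0266  v^+=-3.5138  a^+=-0.6863
step 3: x_pred=-11.5738  r=14.2338  x^+=-0.4999  v^+=-3.4744  a^+=-0.2148
step 4: x_pred=-5.5368  r=9.4368  x^+=1.8050  v^+=-3.1144  a^+=0.0978
step 5: x_pred=-2.4295  r=-2.7205  x^+=-4.5461  v^+=-3.1683  a^+=0.0077
step 6: x_pred=-8.9425  r=5.9825  x^+=-4.2881  v^+=-2.7401  a^+=0.2059

x_post = -4.2881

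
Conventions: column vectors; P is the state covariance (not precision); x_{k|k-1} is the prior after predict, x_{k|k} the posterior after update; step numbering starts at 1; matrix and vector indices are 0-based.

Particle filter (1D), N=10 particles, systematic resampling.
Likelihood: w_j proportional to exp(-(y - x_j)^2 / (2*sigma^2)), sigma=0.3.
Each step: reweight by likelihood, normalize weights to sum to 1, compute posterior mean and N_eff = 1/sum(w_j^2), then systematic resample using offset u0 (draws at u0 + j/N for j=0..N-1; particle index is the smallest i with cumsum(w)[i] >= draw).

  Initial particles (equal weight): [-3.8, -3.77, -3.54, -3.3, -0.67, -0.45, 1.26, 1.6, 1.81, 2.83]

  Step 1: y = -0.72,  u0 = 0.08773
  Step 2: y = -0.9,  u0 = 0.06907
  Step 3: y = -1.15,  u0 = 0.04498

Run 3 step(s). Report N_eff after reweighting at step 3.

N_eff = 8.8499

step 1: w=[0.0000, 0.0000, 0.0000, 0.0000, 0.5966, 0.4034, 0.0000, 0.0000, 0.0000, 0.0000]  mean=-0.5812  Neff=1.9281  idx=[4, 4, 4, 4, 4, 4, 5, 5, 5, 5]
step 2: w=[0.1292, 0.1292, 0.1292, 0.1292, 0.1292, 0.1292, 0.0563, 0.0563, 0.0563, 0.0563]  mean=-0.6205  Neff=8.8687  idx=[0, 1, 2, 2, 3, 4, 5, 5, 7, 9]
step 3: w=[0.1180, 0.1180, 0.1180, 0.1180, 0.1180, 0.1180, 0.1180, 0.1180, 0.0279, 0.0279]  mean=-0.6577  Neff=8.8499  idx=[0, 1, 2, 2, 3, 4, 5, 6, 7, 8]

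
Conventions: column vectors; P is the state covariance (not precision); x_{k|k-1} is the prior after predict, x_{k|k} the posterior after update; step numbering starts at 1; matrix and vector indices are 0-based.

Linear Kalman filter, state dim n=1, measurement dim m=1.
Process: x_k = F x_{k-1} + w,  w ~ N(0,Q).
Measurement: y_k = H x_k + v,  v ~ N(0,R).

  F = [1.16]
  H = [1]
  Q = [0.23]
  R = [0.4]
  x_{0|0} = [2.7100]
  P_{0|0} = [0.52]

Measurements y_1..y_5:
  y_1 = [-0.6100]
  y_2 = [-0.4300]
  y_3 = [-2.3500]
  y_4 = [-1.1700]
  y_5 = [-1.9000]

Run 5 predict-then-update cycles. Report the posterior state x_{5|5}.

step 1: x^-=[3.1436]  P^-=[0.9297]  S=[1.3297]  K=[0.6992]  nu=[-3.7536]  x^+=[0.5191]  P^+=[0.2797]
step 2: x^-=[0.6022]  P^-=[0.6063]  S=[1.0063]  K=[0.6025]  nu=[-1.0322]  x^+=[-0.0197]  P^+=[0.2410]
step 3: x^-=[-0.0229]  P^-=[0.5543]  S=[0.9543]  K=[0.5808]  nu=[-2.3271]  x^+=[-1.3746]  P^+=[0.2323]
step 4: x^-=[-1.5945]  P^-=[0.5426]  S=[0.9426]  K=[0.5757]  nu=[0.4245]  x^+=[-1.3501]  P^+=[0.2303]
step 5: x^-=[-1.5662]  P^-=[0.5398]  S=[0.9398]  K=[0.5744]  nu=[-0.3338]  x^+=[-1.7579]  P^+=[0.2298]

x_post = [-1.7579]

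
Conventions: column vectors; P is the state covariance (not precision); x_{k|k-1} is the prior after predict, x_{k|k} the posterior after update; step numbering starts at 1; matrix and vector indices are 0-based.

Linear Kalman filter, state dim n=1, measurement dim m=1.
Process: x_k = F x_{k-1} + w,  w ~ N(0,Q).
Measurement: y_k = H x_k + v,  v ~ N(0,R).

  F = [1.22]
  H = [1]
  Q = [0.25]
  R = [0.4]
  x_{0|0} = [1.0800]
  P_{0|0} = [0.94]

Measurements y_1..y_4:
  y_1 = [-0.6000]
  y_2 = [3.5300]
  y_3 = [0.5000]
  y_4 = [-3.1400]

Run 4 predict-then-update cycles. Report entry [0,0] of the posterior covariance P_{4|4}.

step 1: x^-=[1.3176]  P^-=[1.6491]  S=[2.0491]  K=[0.8048]  nu=[-1.9176]  x^+=[-0.2257]  P^+=[0.3219]
step 2: x^-=[-0.2753]  P^-=[0.7291]  S=[1.1291]  K=[0.6457]  nu=[3.8053]  x^+=[2.1820]  P^+=[0.2583]
step 3: x^-=[2.6620]  P^-=[0.6345]  S=[1.0345]  K=[0.6133]  nu=[-2.1620]  x^+=[1.3360]  P^+=[0.2453]
step 4: x^-=[1.6299]  P^-=[0.6151]  S=[1.0151]  K=[0.6060]  nu=[-4.7699]  x^+=[-1.2605]  P^+=[0.2424]

P_post[0,0] = 0.2424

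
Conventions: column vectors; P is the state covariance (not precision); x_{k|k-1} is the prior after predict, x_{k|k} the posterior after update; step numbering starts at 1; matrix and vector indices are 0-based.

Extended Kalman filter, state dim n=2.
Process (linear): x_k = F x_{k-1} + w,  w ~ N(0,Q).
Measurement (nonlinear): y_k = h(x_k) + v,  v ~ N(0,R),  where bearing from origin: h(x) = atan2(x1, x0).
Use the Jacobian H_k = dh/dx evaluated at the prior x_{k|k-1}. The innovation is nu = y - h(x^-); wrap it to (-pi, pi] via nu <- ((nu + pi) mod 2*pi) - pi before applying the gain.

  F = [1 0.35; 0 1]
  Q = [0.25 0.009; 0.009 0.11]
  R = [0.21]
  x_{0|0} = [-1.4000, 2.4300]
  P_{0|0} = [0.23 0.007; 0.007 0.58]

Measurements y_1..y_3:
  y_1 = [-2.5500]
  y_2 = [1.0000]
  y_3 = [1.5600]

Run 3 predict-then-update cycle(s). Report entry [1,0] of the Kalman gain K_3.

K[1,0] = -0.1116

step 1: x^-=[-0.5495, 2.4300]  P^-=[0.5559 0.2190; 0.2190 0.6900]  H_jac=[-0.3915 -0.0885]  S=[0.3158]  K=[-0.7506; -0.4649]  nu=[1.9400]  x^+=[-2.0057, 1.5280]  P^+=[0.3780 0.1088; 0.1088 0.6217]
step 2: x^-=[-1.4709, 1.5280]  P^-=[0.7803 0.3354; 0.3354 0.7317]  H_jac=[-0.3397 -0.3270]  S=[0.4528]  K=[-0.8276; -0.7801]  nu=[-1.3371]  x^+=[-0.3642, 2.5711]  P^+=[0.4702 0.0431; 0.0431 0.4562]
step 3: x^-=[0.5357, 2.5711]  P^-=[0.8062 0.2118; 0.2118 0.5662]  H_jac=[-0.3728 0.0777]  S=[0.3132]  K=[-0.9071; -0.1116]  nu=[0.1946]  x^+=[0.3591, 2.5493]  P^+=[0.5485 0.1800; 0.1800 0.5623]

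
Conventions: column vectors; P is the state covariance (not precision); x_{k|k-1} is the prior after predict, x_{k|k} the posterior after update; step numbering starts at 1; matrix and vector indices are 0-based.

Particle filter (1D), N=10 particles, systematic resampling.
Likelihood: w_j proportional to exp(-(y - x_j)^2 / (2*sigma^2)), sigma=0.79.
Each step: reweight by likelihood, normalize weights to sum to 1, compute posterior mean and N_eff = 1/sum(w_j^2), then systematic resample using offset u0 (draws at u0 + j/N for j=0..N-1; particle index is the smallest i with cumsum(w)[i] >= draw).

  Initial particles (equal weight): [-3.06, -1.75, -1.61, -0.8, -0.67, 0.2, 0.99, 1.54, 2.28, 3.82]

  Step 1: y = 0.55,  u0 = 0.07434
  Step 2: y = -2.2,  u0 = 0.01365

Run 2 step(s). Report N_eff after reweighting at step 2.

step 1: w=[0.0000, 0.0050, 0.0083, 0.0805, 0.1052, 0.3143, 0.2969, 0.1581, 0.0315, 0.0001]  mean=0.5155  Neff=4.3361  idx=[3, 4, 5, 5, 5, 6, 6, 6, 7, 8]
step 2: w=[0.5308, 0.3912, 0.0253, 0.0253, 0.0253, 0.0007, 0.0007, 0.0007, 0.0000, 0.0000]  mean=-0.6693  Neff=2.2902  idx=[0, 0, 0, 0, 0, 0, 1, 1, 1, 1]

N_eff = 2.2902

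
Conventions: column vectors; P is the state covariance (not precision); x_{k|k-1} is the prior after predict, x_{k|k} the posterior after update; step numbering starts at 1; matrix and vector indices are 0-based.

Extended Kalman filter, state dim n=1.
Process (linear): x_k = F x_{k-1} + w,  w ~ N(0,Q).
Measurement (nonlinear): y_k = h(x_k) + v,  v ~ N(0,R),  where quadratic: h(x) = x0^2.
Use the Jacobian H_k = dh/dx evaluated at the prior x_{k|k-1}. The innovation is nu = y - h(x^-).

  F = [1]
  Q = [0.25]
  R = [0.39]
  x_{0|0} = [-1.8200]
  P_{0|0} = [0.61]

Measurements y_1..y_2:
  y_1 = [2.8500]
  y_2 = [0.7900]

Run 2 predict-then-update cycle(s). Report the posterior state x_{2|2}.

x_post = [-1.1481]

step 1: x^-=[-1.8200]  P^-=[0.8600]  H_jac=[-3.6400]  S=[11.7847]  K=[-0.2656]  nu=[-0.4624]  x^+=[-1.6972]  P^+=[0.0285]
step 2: x^-=[-1.6972]  P^-=[0.2785]  H_jac=[-3.3943]  S=[3.5983]  K=[-0.2627]  nu=[-2.0904]  x^+=[-1.1481]  P^+=[0.0302]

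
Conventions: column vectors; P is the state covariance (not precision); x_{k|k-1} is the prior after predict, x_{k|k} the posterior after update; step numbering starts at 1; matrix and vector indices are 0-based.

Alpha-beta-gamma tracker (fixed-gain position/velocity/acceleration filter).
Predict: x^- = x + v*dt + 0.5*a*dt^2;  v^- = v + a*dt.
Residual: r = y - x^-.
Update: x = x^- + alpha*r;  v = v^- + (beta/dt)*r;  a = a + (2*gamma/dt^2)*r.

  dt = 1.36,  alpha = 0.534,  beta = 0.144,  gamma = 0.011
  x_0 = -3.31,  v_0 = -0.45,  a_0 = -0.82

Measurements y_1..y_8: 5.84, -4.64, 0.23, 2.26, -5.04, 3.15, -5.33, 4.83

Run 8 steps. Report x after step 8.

step 1: x_pred=-4.6803  r=10.5203  x^+=0.9375  v^+=-0.4513  a^+=-0.6949
step 2: x_pred=-0.3188  r=-4.3212  x^+=-2.6263  v^+=-1.8538  a^+=-0.7463
step 3: x_pred=-5.8377  r=6.0677  x^+=-2.5975  v^+=-2.2263  a^+=-0.6741
step 4: x_pred=-6.2487  r=8.5087  x^+=-1.7051  v^+=-2.2421  a^+=-0.5729
step 5: x_pred=-5.2842  r=0.2442  x^+=-5.1538  v^+=-2.9954  a^+=-0.5700
step 6: x_pred=-9.7547  r=12.9047  x^+=-2.8636  v^+=-2.4042  a^+=-0.4165
step 7: x_pred=-6.5185  r=1.1885  x^+=-5.8838  v^+=-2.8448  a^+=-0.4024
step 8: x_pred=-10.1248  r=14.9548  x^+=-2.1390  v^+=-1.8085  a^+=-0.2245

x_post = -2.1390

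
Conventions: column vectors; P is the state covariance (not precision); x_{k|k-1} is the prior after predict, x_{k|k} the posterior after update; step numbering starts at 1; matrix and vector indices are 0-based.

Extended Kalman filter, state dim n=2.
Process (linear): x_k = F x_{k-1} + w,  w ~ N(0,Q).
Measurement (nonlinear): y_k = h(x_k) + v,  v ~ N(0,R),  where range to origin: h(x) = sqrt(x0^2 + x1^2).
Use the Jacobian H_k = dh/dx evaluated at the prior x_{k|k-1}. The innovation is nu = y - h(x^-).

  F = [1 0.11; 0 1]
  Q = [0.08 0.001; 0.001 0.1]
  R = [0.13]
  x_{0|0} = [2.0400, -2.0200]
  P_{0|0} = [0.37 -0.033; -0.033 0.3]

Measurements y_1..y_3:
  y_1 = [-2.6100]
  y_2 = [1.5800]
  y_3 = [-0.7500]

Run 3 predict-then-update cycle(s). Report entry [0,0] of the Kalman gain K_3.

K[0,0] = -0.4993

step 1: x^-=[1.8178, -2.0200]  P^-=[0.4464 0.0010; 0.0010 0.4000]  H_jac=[0.6689 -0.7433]  S=[0.5498]  K=[0.5418; -0.5396]  nu=[-5.3275]  x^+=[-1.0685, 0.8549]  P^+=[0.2850 0.1617; 0.1617 0.2399]
step 2: x^-=[-0.9745, 0.8549]  P^-=[0.4035 0.1891; 0.1891 0.3399]  H_jac=[-0.7517 0.6595]  S=[0.3183]  K=[-0.5610; 0.2576]  nu=[0.2837]  x^+=[-1.1336, 0.9279]  P^+=[0.3033 0.2351; 0.2351 0.3188]
step 3: x^-=[-1.0316, 0.9279]  P^-=[0.4389 0.2712; 0.2712 0.4188]  H_jac=[-0.7435 0.6688]  S=[0.2902]  K=[-0.4993; 0.2704]  nu=[-2.1375]  x^+=[0.0358, 0.3500]  P^+=[0.3665 0.3104; 0.3104 0.3976]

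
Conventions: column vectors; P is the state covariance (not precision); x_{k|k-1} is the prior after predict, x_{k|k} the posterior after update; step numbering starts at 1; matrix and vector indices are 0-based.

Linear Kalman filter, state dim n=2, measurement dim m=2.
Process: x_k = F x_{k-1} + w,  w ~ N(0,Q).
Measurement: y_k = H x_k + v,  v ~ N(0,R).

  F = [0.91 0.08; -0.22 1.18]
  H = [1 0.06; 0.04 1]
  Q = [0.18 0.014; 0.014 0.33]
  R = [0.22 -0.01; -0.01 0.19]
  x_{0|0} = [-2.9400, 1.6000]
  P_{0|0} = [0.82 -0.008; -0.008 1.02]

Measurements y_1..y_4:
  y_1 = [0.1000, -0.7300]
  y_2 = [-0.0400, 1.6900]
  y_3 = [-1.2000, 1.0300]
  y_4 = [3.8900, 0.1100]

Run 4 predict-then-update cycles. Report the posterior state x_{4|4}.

step 1: x^-=[-2.5474, 2.5348]  P^-=[0.8644 -0.0623; -0.0623 1.7941]  S=[1.0834 0.0697; 0.0697 1.9805]  K=[0.7971 -0.0421; -0.0164 0.9052]  nu=[2.4953, -3.1629]  x^+=[-0.4252, -0.3693]  P^+=[0.1772 -0.0231; -0.0231 0.1731]
step 2: x^-=[-0.4165, -0.3422]  P^-=[0.3245 -0.0295; -0.0295 0.5915]  S=[0.5431 0.0089; 0.0089 0.7797]  K=[0.5947 -0.0280; -0.0014 0.7572]  nu=[0.3970, 2.0489]  x^+=[-0.2377, 1.2086]  P^+=[0.1321 -0.0165; -0.0165 0.1445]
step 3: x^-=[-0.1196, 1.4784]  P^-=[0.2879 -0.0163; -0.0163 0.5462]  S=[0.5079 0.0180; 0.0180 0.7354]  K=[0.5656 -0.0203; 0.0062 0.7417]  nu=[-1.1691, -0.4437]  x^+=[-0.7719, 1.1421]  P^+=[0.1255 -0.0145; -0.0145 0.1415]
step 4: x^-=[-0.6110, 1.5175]  P^-=[0.2827 -0.0131; -0.0131 0.5406]  S=[0.5031 0.0206; 0.0206 0.7300]  K=[0.5612 -0.0183; 0.0081 0.7396]  nu=[4.4100, -1.3830]  x^+=[1.8890, 0.5304]  P^+=[0.1245 -0.0141; -0.0141 0.1410]

x_post = [1.8890, 0.5304]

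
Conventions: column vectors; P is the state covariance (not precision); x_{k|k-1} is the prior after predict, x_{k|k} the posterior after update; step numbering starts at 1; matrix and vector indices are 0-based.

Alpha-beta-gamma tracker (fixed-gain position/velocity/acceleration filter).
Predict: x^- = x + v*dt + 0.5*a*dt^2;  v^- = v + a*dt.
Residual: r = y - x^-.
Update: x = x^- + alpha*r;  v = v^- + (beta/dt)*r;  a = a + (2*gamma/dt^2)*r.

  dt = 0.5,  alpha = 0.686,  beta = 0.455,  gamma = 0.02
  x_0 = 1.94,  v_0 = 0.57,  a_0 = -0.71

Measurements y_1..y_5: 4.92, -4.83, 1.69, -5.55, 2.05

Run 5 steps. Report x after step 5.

x_post = -0.8611

step 1: x_pred=2.1362  r=2.7837  x^+=4.0459  v^+=2.7482  a^+=-0.2646
step 2: x_pred=5.3869  r=-10.2169  x^+=-1.6219  v^+=-6.6815  a^+=-1.8993
step 3: x_pred=-5.2000  r=6.8900  x^+=-0.4735  v^+=-1.3612  a^+=-0.7969
step 4: x_pred=-1.2537  r=-4.2963  x^+=-4.2010  v^+=-5.6693  a^+=-1.4843
step 5: x_pred=-7.2211  r=9.2711  x^+=-0.8611  v^+=2.0253  a^+=-0.0009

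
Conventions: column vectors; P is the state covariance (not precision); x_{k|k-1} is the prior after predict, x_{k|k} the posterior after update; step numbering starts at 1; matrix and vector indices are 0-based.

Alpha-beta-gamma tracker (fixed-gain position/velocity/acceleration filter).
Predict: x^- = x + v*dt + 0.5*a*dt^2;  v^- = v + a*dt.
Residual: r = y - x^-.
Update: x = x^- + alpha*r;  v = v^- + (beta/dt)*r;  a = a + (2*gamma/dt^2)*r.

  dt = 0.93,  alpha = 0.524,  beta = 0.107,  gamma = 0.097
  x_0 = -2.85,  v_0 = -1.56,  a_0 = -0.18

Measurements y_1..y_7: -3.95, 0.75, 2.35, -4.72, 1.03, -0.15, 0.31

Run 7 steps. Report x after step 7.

step 1: x_pred=-4.3786  r=0.4286  x^+=-4.1540  v^+=-1.6781  a^+=-0.0839
step 2: x_pred=-5.7509  r=6.5009  x^+=-2.3444  v^+=-1.0081  a^+=1.3743
step 3: x_pred=-2.6877  r=5.0377  x^+=-0.0479  v^+=0.8496  a^+=2.5043
step 4: x_pred=1.8252  r=-6.5452  x^+=-1.6045  v^+=2.4255  a^+=1.0362
step 5: x_pred=1.0994  r=-0.0694  x^+=1.0630  v^+=3.3812  a^+=1.0206
step 6: x_pred=4.6489  r=-4.7989  x^+=2.1343  v^+=3.7783  a^+=-0.0558
step 7: x_pred=5.6239  r=-5.3139  x^+=2.8394  v^+=3.1150  a^+=-1.2477

x_post = 2.8394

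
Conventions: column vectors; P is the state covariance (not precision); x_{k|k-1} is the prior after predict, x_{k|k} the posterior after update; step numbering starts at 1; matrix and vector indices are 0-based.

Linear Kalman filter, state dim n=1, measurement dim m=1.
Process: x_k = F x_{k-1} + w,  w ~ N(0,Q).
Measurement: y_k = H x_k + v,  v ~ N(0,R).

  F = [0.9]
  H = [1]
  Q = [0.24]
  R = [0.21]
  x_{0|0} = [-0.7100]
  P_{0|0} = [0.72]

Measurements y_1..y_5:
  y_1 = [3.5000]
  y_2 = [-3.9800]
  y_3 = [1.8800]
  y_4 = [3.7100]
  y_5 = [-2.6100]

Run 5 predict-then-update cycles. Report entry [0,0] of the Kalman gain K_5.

step 1: x^-=[-0.6390]  P^-=[0.8232]  S=[1.0332]  K=[0.7967]  nu=[4.1390]  x^+=[2.6587]  P^+=[0.1673]
step 2: x^-=[2.3929]  P^-=[0.3755]  S=[0.5855]  K=[0.6413]  nu=[-6.3729]  x^+=[-1.6944]  P^+=[0.1347]
step 3: x^-=[-1.5249]  P^-=[0.3491]  S=[0.5591]  K=[0.6244]  nu=[3.4049]  x^+=[0.6011]  P^+=[0.1311]
step 4: x^-=[0.5410]  P^-=[0.3462]  S=[0.5562]  K=[0.6224]  nu=[3.1690]  x^+=[2.5135]  P^+=[0.1307]
step 5: x^-=[2.2622]  P^-=[0.3459]  S=[0.5559]  K=[0.6222]  nu=[-4.8722]  x^+=[-0.7694]  P^+=[0.1307]

K[0,0] = 0.6222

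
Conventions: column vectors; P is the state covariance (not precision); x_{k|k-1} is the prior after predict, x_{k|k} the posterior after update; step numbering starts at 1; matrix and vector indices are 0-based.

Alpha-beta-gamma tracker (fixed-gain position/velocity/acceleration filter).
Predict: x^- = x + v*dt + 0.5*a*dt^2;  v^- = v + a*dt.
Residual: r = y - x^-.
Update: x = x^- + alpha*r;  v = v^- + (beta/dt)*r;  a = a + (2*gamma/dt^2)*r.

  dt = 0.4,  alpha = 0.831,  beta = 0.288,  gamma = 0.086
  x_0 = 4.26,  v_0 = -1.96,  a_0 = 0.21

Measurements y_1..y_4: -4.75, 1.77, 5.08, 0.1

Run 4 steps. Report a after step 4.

step 1: x_pred=3.4928  r=-8.2428  x^+=-3.3570  v^+=-7.8108  a^+=-8.6510
step 2: x_pred=-7.1734  r=8.9434  x^+=0.2586  v^+=-4.8320  a^+=0.9631
step 3: x_pred=-1.5972  r=6.6772  x^+=3.9516  v^+=0.3608  a^+=8.1411
step 4: x_pred=4.7472  r=-4.6472  x^+=0.8854  v^+=0.2713  a^+=3.1454

a_post = 3.1454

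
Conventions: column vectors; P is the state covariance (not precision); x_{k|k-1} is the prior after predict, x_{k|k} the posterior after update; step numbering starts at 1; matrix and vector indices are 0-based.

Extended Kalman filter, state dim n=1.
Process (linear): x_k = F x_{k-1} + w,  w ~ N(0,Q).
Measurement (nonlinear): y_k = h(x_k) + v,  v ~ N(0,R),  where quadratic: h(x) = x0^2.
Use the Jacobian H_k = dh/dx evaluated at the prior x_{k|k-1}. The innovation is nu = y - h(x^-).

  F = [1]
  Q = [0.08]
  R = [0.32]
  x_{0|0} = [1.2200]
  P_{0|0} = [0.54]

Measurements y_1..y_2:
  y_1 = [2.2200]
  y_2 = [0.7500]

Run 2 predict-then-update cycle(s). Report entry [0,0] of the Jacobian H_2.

step 1: x^-=[1.2200]  P^-=[0.6200]  H_jac=[2.4400]  S=[4.0112]  K=[0.3771]  nu=[0.7316]  x^+=[1.4959]  P^+=[0.0495]
step 2: x^-=[1.4959]  P^-=[0.1295]  H_jac=[2.9918]  S=[1.4788]  K=[0.2619]  nu=[-1.4878]  x^+=[1.1062]  P^+=[0.0280]

H_jac[0,0] = 2.9918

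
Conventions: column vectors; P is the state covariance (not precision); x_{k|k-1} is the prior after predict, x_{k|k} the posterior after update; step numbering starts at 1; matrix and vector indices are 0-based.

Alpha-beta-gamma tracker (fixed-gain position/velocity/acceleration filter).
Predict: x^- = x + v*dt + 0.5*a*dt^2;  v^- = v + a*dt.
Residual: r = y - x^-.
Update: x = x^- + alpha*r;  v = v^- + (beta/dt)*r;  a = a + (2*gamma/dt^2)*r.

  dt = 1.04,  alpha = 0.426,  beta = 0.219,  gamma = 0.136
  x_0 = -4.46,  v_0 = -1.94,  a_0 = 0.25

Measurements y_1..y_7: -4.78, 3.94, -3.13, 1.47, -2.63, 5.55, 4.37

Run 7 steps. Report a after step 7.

step 1: x_pred=-6.3424  r=1.5624  x^+=-5.6768  v^+=-1.3510  a^+=0.6429
step 2: x_pred=-6.7342  r=10.6742  x^+=-2.1870  v^+=1.5654  a^+=3.3272
step 3: x_pred=1.2404  r=-4.3704  x^+=-0.6214  v^+=4.1054  a^+=2.2282
step 4: x_pred=4.8532  r=-3.3832  x^+=3.4120  v^+=5.7103  a^+=1.3774
step 5: x_pred=10.0955  r=-12.7255  x^+=4.6745  v^+=4.4630  a^+=-1.8228
step 6: x_pred=8.3302  r=-2.7802  x^+=7.1459  v^+=1.9818  a^+=-2.5220
step 7: x_pred=7.8431  r=-3.4731  x^+=6.3635  v^+=-1.3724  a^+=-3.3954

a_post = -3.3954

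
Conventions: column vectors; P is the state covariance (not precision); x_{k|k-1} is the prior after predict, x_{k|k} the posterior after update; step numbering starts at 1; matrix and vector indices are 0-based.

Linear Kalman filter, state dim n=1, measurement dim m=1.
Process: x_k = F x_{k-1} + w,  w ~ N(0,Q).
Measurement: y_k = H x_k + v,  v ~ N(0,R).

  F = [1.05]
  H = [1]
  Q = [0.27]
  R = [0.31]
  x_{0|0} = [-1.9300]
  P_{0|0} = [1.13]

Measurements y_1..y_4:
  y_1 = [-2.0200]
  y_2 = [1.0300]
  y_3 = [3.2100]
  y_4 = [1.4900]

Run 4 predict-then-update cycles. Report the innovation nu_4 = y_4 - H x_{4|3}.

innov = [-0.5296]

step 1: x^-=[-2.0265]  P^-=[1.5158]  S=[1.8258]  K=[0.8302]  nu=[0.0065]  x^+=[-2.0211]  P^+=[0.2574]
step 2: x^-=[-2.1222]  P^-=[0.5537]  S=[0.8637]  K=[0.6411]  nu=[3.1522]  x^+=[-0.1013]  P^+=[0.1987]
step 3: x^-=[-0.1064]  P^-=[0.4891]  S=[0.7991]  K=[0.6121]  nu=[3.3164]  x^+=[1.9235]  P^+=[0.1897]
step 4: x^-=[2.0196]  P^-=[0.4792]  S=[0.7892]  K=[0.6072]  nu=[-0.5296]  x^+=[1.6980]  P^+=[0.1882]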